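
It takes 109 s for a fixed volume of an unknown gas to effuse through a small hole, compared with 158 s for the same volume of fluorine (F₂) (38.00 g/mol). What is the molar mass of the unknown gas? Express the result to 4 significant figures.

18.09 g/mol

Since effusion rate ∝ 1/√M, t_X/t_F₂ = √(M_X/M_F₂).
109/158 = 0.6899 = √(M_X/38.00)
M_X = 38.00 × 0.6899² = 38.00 × 0.4759 = 18.09 g/mol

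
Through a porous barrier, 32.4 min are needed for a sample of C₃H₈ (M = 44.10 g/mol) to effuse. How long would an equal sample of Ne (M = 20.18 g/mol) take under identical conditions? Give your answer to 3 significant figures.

Since effusion rate ∝ 1/√M, t_Ne/t_C₃H₈ = √(M_Ne/M_C₃H₈) = √(20.18/44.10) = √0.4576 = 0.6765.
So the time for Ne is 32.4 × 0.6765 = 21.9 min.

21.9 min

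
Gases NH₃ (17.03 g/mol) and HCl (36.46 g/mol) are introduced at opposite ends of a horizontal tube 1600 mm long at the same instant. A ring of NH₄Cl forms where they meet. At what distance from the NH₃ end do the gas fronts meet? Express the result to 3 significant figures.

The fronts meet when d_NH₃ + d_HCl = L with d_NH₃/d_HCl = √(M_HCl/M_NH₃) (Graham's law). Here √(M_HCl/M_NH₃) = √(36.46/17.03) = 1.463.
With d_NH₃ + d_HCl = 1600 mm, d_HCl = 1600/(1 + 1.463) = 649.6 mm.
d_NH₃ = 1600 − 649.6 = 950 mm.

950 mm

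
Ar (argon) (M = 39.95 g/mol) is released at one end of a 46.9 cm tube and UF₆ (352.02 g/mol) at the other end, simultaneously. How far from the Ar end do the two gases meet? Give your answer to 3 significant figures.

35.1 cm

Distances travelled in equal time are proportional to diffusion rates, so d_Ar/d_UF₆ = √(M_UF₆/M_Ar) = √(352.02/39.95) = 2.968.
With d_Ar + d_UF₆ = 46.9 cm, d_UF₆ = 46.9/(1 + 2.968) = 11.82 cm.
d_Ar = 46.9 − 11.82 = 35.1 cm.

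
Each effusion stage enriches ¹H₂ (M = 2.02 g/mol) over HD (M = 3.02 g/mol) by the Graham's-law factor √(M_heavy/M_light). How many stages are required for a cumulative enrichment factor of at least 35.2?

18

Single-stage factor α = √(3.02/2.02), so ln α = ½ ln(1.49505) = 0.2011.
Need α^N ≥ 35.2 ⇒ N ≥ ln(35.2) / ln α = 3.561 / 0.2011 = 17.71.
Minimum whole number of stages: N = 18.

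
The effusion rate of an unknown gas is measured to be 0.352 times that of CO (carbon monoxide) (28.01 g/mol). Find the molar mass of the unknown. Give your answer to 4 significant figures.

226.1 g/mol

Graham's law gives rate_X/rate_CO = √(M_CO/M_X).
0.352 = √(28.01/M_X)
M_X = 28.01 / 0.352² = 28.01 / 0.1239 = 226.1 g/mol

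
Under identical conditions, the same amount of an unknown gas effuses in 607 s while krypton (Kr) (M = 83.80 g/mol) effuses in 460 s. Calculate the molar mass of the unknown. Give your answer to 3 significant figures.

146 g/mol

Graham's law gives t_X/t_Kr = √(M_X/M_Kr).
607/460 = 1.320 = √(M_X/83.80)
M_X = 83.80 × 1.320² = 83.80 × 1.741 = 146 g/mol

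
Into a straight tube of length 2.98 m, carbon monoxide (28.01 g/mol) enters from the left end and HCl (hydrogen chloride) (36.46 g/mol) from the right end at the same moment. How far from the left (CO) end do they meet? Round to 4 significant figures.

1.588 m

Graham's law gives d_CO/d_HCl = rate_CO/rate_HCl = √(M_HCl/M_CO) = √(36.46/28.01) = 1.141.
With d_CO + d_HCl = 2.98 m, d_HCl = 2.98/(1 + 1.141) = 1.392 m.
d_CO = 2.98 − 1.392 = 1.588 m.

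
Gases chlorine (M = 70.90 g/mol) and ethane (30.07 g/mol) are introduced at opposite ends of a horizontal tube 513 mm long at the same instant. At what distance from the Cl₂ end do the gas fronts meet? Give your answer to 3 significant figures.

202 mm

Distances travelled in equal time are proportional to diffusion rates, so d_Cl₂/d_C₂H₆ = √(M_C₂H₆/M_Cl₂) = √(30.07/70.90) = 0.6512.
With d_Cl₂ + d_C₂H₆ = 513 mm, d_C₂H₆ = 513/(1 + 0.6512) = 310.7 mm.
d_Cl₂ = 513 − 310.7 = 202 mm.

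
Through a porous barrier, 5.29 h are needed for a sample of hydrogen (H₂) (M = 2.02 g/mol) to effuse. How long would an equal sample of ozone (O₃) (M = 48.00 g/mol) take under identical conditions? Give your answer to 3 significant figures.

Using Graham's law: t_O₃/t_H₂ = √(M_O₃/M_H₂) = √(48.00/2.02) = √23.76 = 4.875.
So the time for O₃ is 5.29 × 4.875 = 25.8 h.

25.8 h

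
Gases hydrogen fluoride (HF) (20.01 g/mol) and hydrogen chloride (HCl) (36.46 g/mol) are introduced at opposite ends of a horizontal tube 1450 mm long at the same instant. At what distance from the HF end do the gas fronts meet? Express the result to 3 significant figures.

833 mm

The fronts meet when d_HF + d_HCl = L with d_HF/d_HCl = √(M_HCl/M_HF) (Graham's law). Here √(M_HCl/M_HF) = √(36.46/20.01) = 1.350.
With d_HF + d_HCl = 1450 mm, d_HCl = 1450/(1 + 1.350) = 617.1 mm.
d_HF = 1450 − 617.1 = 833 mm.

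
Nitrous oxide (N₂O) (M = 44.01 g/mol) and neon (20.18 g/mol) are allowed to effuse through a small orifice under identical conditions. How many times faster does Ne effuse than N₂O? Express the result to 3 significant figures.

By Graham's law, rate_Ne/rate_N₂O = √(M_N₂O/M_Ne) = √(44.01/20.18) = √2.181 = 1.48.

1.48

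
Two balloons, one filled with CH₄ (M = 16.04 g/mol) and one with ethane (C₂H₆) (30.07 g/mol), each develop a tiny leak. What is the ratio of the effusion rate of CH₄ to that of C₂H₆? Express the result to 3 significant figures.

1.37

Using Graham's law: rate_CH₄/rate_C₂H₆ = √(M_C₂H₆/M_CH₄) = √(30.07/16.04) = √1.875 = 1.37.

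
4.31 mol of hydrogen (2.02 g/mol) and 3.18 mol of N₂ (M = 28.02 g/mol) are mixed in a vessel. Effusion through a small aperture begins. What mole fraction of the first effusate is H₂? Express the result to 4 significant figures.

Each component's effusion rate ∝ (its partial pressure)·(1/√M) ∝ n_i/√M_i.
So x_H₂ in the escaping gas = (n_H₂/√M_H₂) / Σ(n_i/√M_i)
= (4.31/√2.02) / (4.31/√2.02 + 3.18/√28.02) = 3.033/(3.033 + 0.6007) = 0.8347.

0.8347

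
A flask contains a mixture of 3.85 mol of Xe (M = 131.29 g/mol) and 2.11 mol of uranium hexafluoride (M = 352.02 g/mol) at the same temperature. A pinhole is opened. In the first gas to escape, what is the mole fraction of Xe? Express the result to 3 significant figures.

Rate_i ∝ x_i/√M_i (Graham's law weighted by mole fraction), so the effusate composition follows n_i/√M_i.
Mole fraction of Xe in the effusate = (n_Xe/√M_Xe) / (n_Xe/√M_Xe + n_UF₆/√M_UF₆)
= (3.85/√131.29) / (3.85/√131.29 + 2.11/√352.02) = 0.3360/(0.3360 + 0.1125) = 0.749.

0.749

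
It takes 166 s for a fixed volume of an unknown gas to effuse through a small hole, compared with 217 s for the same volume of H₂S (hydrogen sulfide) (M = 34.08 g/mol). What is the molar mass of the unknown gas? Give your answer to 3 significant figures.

19.9 g/mol

Graham's law gives t_X/t_H₂S = √(M_X/M_H₂S).
166/217 = 0.7650 = √(M_X/34.08)
M_X = 34.08 × 0.7650² = 34.08 × 0.5852 = 19.9 g/mol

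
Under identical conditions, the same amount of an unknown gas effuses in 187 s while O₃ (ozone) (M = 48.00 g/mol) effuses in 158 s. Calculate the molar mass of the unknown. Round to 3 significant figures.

67.2 g/mol

Graham's law gives t_X/t_O₃ = √(M_X/M_O₃).
187/158 = 1.184 = √(M_X/48.00)
M_X = 48.00 × 1.184² = 48.00 × 1.401 = 67.2 g/mol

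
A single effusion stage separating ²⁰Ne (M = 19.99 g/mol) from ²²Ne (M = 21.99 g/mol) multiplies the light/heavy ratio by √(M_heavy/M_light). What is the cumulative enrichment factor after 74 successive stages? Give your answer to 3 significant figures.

34.1

After 74 stages the ratio has grown by (√(21.99/19.99))^74 = (21.99/19.99)^(74/2).
= 1.10005^37 = 34.1.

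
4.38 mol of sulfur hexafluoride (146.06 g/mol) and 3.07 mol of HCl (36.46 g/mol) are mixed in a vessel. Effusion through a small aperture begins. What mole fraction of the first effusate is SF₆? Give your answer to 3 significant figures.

Each component's effusion rate ∝ (its partial pressure)·(1/√M) ∝ n_i/√M_i.
So x_SF₆ in the escaping gas = (n_SF₆/√M_SF₆) / Σ(n_i/√M_i)
= (4.38/√146.06) / (4.38/√146.06 + 3.07/√36.46) = 0.3624/(0.3624 + 0.5084) = 0.416.

0.416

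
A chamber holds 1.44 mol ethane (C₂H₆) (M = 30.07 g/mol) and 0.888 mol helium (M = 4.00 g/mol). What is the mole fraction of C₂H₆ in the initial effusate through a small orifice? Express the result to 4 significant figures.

0.3716

Effusion rate of each component ∝ n_i/√M_i (partial pressure × 1/√M).
So x_C₂H₆ in the escaping gas = (n_C₂H₆/√M_C₂H₆) / Σ(n_i/√M_i)
= (1.44/√30.07) / (1.44/√30.07 + 0.888/√4.00) = 0.2626/(0.2626 + 0.4440) = 0.3716.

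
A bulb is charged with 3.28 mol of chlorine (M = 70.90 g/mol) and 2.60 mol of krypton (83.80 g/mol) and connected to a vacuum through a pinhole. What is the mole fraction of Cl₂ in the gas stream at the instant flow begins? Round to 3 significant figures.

Effusion rate of each component ∝ n_i/√M_i (partial pressure × 1/√M).
Mole fraction of Cl₂ in the effusate = (n_Cl₂/√M_Cl₂) / (n_Cl₂/√M_Cl₂ + n_Kr/√M_Kr)
= (3.28/√70.90) / (3.28/√70.90 + 2.60/√83.80) = 0.3895/(0.3895 + 0.2840) = 0.578.

0.578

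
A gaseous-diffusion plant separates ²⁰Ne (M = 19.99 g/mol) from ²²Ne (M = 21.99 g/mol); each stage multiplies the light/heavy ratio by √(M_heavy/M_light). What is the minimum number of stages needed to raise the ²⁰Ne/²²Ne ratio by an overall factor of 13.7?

55

Single-stage factor α = √(21.99/19.99), so ln α = ½ ln(1.10005) = 0.04768.
Need α^N ≥ 13.7 ⇒ N ≥ ln(13.7) / ln α = 2.617 / 0.04768 = 54.90.
Rounding up, N = 55 stages.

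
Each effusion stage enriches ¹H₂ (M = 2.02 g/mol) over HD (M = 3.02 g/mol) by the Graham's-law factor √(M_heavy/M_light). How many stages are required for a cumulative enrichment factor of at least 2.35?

With α = √(3.02/2.02) per stage, ln α = ½ ln(1.49505) = 0.2011.
Need α^N ≥ 2.35 ⇒ N ≥ ln(2.35) / ln α = 0.8544 / 0.2011 = 4.25.
Minimum whole number of stages: N = 5.

5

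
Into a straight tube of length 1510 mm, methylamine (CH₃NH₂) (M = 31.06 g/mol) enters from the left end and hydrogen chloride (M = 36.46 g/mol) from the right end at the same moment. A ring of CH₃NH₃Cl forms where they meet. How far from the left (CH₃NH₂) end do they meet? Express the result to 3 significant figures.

Distances travelled in equal time are proportional to diffusion rates, so d_CH₃NH₂/d_HCl = √(M_HCl/M_CH₃NH₂) = √(36.46/31.06) = 1.083.
With d_CH₃NH₂ + d_HCl = 1510 mm, d_HCl = 1510/(1 + 1.083) = 724.8 mm.
d_CH₃NH₂ = 1510 − 724.8 = 785 mm.

785 mm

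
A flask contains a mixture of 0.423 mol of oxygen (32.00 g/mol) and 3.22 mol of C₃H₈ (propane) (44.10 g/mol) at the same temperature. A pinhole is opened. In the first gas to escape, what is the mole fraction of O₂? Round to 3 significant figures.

0.134

Effusion rate of each component ∝ n_i/√M_i (partial pressure × 1/√M).
x_O₂(eff) = (n_O₂/√M_O₂) / (n_O₂/√M_O₂ + n_C₃H₈/√M_C₃H₈)
= (0.423/√32.00) / (0.423/√32.00 + 3.22/√44.10) = 0.07478/(0.07478 + 0.4849) = 0.134.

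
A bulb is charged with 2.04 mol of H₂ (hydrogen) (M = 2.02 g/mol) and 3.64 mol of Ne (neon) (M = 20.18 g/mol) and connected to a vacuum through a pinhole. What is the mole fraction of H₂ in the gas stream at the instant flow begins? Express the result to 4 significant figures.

0.6392

Effusion rate of each component ∝ n_i/√M_i (partial pressure × 1/√M).
Mole fraction of H₂ in the effusate = (n_H₂/√M_H₂) / (n_H₂/√M_H₂ + n_Ne/√M_Ne)
= (2.04/√2.02) / (2.04/√2.02 + 3.64/√20.18) = 1.435/(1.435 + 0.8103) = 0.6392.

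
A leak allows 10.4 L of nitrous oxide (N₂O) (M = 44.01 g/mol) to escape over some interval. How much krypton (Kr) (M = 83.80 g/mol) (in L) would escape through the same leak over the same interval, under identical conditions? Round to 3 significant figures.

7.54 L

By Graham's law, rate_Kr/rate_N₂O = √(M_N₂O/M_Kr) = √(44.01/83.80) = √0.5252 = 0.7247.
So the volume for Kr is 10.4 × 0.7247 = 7.54 L.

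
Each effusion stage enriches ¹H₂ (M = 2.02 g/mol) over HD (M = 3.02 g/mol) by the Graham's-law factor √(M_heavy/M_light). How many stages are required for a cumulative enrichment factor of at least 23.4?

16

Per stage α = (3.02/2.02)^(1/2) = 1.49505^0.5, giving ln α = 0.2011.
Need α^N ≥ 23.4 ⇒ N ≥ ln(23.4) / ln α = 3.153 / 0.2011 = 15.68.
Rounding up, N = 16 stages.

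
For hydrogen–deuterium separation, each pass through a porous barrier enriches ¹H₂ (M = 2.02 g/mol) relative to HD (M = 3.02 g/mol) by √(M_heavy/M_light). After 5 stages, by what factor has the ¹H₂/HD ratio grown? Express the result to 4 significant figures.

Overall factor = α^5 with α = √(3.02/2.02), i.e. (3.02/2.02)^(5/2).
= 1.49505^(5/2) = 2.733.

2.733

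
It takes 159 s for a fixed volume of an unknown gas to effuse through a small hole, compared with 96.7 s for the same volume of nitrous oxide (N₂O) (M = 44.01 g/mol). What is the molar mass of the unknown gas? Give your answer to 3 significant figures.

119 g/mol

By Graham's law, t_X/t_N₂O = √(M_X/M_N₂O).
159/96.7 = 1.644 = √(M_X/44.01)
M_X = 44.01 × 1.644² = 44.01 × 2.704 = 119 g/mol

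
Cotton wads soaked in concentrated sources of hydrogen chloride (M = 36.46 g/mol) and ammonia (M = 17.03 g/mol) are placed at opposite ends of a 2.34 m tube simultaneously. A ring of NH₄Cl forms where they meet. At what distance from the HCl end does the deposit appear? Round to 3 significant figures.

0.950 m

In equal time, each gas travels a distance ∝ its rate ∝ 1/√M, so d_HCl/d_NH₃ = √(M_NH₃/M_HCl) = √(17.03/36.46) = 0.6834.
With d_HCl + d_NH₃ = 2.34 m, d_NH₃ = 2.34/(1 + 0.6834) = 1.390 m.
d_HCl = 2.34 − 1.390 = 0.950 m.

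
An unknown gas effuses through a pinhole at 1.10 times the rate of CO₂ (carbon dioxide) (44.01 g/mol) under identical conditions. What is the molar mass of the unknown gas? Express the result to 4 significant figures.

36.37 g/mol

By Graham's law, rate_X/rate_CO₂ = √(M_CO₂/M_X).
1.10 = √(44.01/M_X)
M_X = 44.01 / 1.10² = 44.01 / 1.210 = 36.37 g/mol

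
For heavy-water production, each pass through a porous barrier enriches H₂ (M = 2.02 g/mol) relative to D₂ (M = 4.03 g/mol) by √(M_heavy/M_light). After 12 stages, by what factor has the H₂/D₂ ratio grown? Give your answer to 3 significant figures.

Each stage multiplies the ratio by α = √(4.03/2.02), so after 12 stages the overall factor is α^12 = (4.03/2.02)^(12/2).
= 1.99505^6 = 63.1.

63.1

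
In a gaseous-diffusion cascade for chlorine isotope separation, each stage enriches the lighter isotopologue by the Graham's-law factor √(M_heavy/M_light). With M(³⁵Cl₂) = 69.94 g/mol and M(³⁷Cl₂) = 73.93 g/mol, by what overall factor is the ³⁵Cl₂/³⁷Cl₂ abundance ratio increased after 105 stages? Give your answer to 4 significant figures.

18.41

Each stage multiplies the ratio by α = √(73.93/69.94), so after 105 stages the overall factor is α^105 = (73.93/69.94)^(105/2).
= 1.05705^(105/2) = 18.41.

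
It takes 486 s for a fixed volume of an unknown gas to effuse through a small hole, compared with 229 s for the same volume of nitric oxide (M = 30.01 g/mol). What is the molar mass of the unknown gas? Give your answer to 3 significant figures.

By Graham's law, t_X/t_NO = √(M_X/M_NO).
486/229 = 2.122 = √(M_X/30.01)
M_X = 30.01 × 2.122² = 30.01 × 4.504 = 135 g/mol

135 g/mol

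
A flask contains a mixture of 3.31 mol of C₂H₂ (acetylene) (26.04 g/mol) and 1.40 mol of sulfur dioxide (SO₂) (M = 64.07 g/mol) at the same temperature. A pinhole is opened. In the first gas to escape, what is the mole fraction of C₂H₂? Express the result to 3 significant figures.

0.788

The effusion rate of species i is ∝ p_i/√M_i ∝ n_i/√M_i.
Mole fraction of C₂H₂ in the effusate = (n_C₂H₂/√M_C₂H₂) / (n_C₂H₂/√M_C₂H₂ + n_SO₂/√M_SO₂)
= (3.31/√26.04) / (3.31/√26.04 + 1.40/√64.07) = 0.6486/(0.6486 + 0.1749) = 0.788.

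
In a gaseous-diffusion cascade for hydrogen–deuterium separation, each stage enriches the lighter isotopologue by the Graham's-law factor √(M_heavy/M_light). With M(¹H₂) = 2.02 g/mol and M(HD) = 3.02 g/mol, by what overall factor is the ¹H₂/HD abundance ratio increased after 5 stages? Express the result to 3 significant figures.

2.73

Each stage multiplies the ratio by α = √(3.02/2.02), so after 5 stages the overall factor is α^5 = (3.02/2.02)^(5/2).
= 1.49505^(5/2) = 2.73.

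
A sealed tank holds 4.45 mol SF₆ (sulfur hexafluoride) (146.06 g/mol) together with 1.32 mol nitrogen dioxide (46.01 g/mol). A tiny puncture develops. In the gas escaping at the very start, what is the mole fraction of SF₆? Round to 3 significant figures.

Effusion rate of each component ∝ n_i/√M_i (partial pressure × 1/√M).
x_SF₆(eff) = (n_SF₆/√M_SF₆) / (n_SF₆/√M_SF₆ + n_NO₂/√M_NO₂)
= (4.45/√146.06) / (4.45/√146.06 + 1.32/√46.01) = 0.3682/(0.3682 + 0.1946) = 0.654.

0.654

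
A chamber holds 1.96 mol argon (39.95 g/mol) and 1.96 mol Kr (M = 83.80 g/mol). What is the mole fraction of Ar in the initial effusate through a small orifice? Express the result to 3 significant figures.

Each component's effusion rate ∝ (its partial pressure)·(1/√M) ∝ n_i/√M_i.
x_Ar(eff) = (n_Ar/√M_Ar) / (n_Ar/√M_Ar + n_Kr/√M_Kr)
= (1.96/√39.95) / (1.96/√39.95 + 1.96/√83.80) = 0.3101/(0.3101 + 0.2141) = 0.592.

0.592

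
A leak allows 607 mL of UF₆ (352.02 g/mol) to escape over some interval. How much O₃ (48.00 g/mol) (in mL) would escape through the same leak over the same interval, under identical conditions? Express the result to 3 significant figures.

1640 mL

Since effusion rate ∝ 1/√M, rate_O₃/rate_UF₆ = √(M_UF₆/M_O₃) = √(352.02/48.00) = √7.334 = 2.708.
So the volume for O₃ is 607 × 2.708 = 1640 mL.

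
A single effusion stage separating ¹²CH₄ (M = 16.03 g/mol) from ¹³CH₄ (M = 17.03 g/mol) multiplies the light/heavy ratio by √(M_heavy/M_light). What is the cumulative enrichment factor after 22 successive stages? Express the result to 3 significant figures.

Overall factor = α^22 with α = √(17.03/16.03), i.e. (17.03/16.03)^(22/2).
= 1.06238^11 = 1.95.

1.95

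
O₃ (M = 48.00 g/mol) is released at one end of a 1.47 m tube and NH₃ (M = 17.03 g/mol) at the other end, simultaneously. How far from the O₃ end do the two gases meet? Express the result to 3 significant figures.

0.549 m

Graham's law gives d_O₃/d_NH₃ = rate_O₃/rate_NH₃ = √(M_NH₃/M_O₃) = √(17.03/48.00) = 0.5956.
With d_O₃ + d_NH₃ = 1.47 m, d_NH₃ = 1.47/(1 + 0.5956) = 0.9213 m.
d_O₃ = 1.47 − 0.9213 = 0.549 m.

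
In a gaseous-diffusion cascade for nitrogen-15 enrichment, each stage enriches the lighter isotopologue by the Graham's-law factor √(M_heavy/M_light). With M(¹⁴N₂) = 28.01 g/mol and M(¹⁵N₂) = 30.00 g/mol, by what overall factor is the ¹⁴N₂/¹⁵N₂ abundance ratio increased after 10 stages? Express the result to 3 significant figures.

1.41

Each stage multiplies the ratio by α = √(30.00/28.01), so after 10 stages the overall factor is α^10 = (30.00/28.01)^(10/2).
= 1.07105^5 = 1.41.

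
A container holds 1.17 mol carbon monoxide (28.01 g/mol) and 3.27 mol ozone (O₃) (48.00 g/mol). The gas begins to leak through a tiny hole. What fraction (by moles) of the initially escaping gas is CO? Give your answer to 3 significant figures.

Each component's effusion rate ∝ (its partial pressure)·(1/√M) ∝ n_i/√M_i.
x_CO(eff) = (n_CO/√M_CO) / (n_CO/√M_CO + n_O₃/√M_O₃)
= (1.17/√28.01) / (1.17/√28.01 + 3.27/√48.00) = 0.2211/(0.2211 + 0.4720) = 0.319.

0.319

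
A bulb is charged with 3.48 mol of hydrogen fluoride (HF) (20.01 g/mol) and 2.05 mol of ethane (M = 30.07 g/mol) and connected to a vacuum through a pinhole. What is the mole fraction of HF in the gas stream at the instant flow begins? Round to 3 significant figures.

0.675

The effusion rate of species i is ∝ p_i/√M_i ∝ n_i/√M_i.
Mole fraction of HF in the effusate = (n_HF/√M_HF) / (n_HF/√M_HF + n_C₂H₆/√M_C₂H₆)
= (3.48/√20.01) / (3.48/√20.01 + 2.05/√30.07) = 0.7780/(0.7780 + 0.3738) = 0.675.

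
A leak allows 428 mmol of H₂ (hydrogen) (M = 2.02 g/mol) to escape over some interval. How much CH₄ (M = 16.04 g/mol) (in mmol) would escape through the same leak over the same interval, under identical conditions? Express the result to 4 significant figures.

Graham's law gives rate_CH₄/rate_H₂ = √(M_H₂/M_CH₄) = √(2.02/16.04) = √0.1259 = 0.3549.
So the amount for CH₄ is 428 × 0.3549 = 151.9 mmol.

151.9 mmol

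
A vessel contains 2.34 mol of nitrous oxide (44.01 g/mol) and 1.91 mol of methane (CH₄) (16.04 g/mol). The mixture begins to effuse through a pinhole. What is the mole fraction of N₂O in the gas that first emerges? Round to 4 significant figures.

0.4252

Rate_i ∝ x_i/√M_i (Graham's law weighted by mole fraction), so the effusate composition follows n_i/√M_i.
Mole fraction of N₂O in the effusate = (n_N₂O/√M_N₂O) / (n_N₂O/√M_N₂O + n_CH₄/√M_CH₄)
= (2.34/√44.01) / (2.34/√44.01 + 1.91/√16.04) = 0.3527/(0.3527 + 0.4769) = 0.4252.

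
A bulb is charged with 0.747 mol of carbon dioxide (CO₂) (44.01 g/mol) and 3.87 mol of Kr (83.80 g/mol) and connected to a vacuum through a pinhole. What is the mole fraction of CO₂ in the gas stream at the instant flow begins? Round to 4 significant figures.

0.2103

The effusion rate of species i is ∝ p_i/√M_i ∝ n_i/√M_i.
x_CO₂(eff) = (n_CO₂/√M_CO₂) / (n_CO₂/√M_CO₂ + n_Kr/√M_Kr)
= (0.747/√44.01) / (0.747/√44.01 + 3.87/√83.80) = 0.1126/(0.1126 + 0.4228) = 0.2103.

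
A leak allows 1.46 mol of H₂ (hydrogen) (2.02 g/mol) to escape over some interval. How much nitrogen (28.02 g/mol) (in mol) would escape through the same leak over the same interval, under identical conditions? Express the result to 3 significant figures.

0.392 mol

Graham's law gives rate_N₂/rate_H₂ = √(M_H₂/M_N₂) = √(2.02/28.02) = √0.07209 = 0.2685.
So the amount for N₂ is 1.46 × 0.2685 = 0.392 mol.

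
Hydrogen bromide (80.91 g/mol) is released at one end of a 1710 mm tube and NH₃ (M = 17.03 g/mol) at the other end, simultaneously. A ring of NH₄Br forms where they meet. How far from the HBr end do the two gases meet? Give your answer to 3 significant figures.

In equal time, each gas travels a distance ∝ its rate ∝ 1/√M, so d_HBr/d_NH₃ = √(M_NH₃/M_HBr) = √(17.03/80.91) = 0.4588.
With d_HBr + d_NH₃ = 1710 mm, d_NH₃ = 1710/(1 + 0.4588) = 1172 mm.
d_HBr = 1710 − 1172 = 538 mm.

538 mm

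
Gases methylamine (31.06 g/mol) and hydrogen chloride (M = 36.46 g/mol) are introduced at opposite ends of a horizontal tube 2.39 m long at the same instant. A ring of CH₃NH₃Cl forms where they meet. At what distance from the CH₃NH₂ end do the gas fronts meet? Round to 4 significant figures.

Graham's law gives d_CH₃NH₂/d_HCl = rate_CH₃NH₂/rate_HCl = √(M_HCl/M_CH₃NH₂) = √(36.46/31.06) = 1.083.
With d_CH₃NH₂ + d_HCl = 2.39 m, d_HCl = 2.39/(1 + 1.083) = 1.147 m.
d_CH₃NH₂ = 2.39 − 1.147 = 1.243 m.

1.243 m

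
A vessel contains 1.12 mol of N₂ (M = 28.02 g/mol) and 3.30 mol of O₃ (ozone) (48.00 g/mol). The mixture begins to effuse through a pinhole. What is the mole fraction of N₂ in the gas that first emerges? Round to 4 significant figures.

0.3076

Effusion rate of each component ∝ n_i/√M_i (partial pressure × 1/√M).
x_N₂(eff) = (n_N₂/√M_N₂) / (n_N₂/√M_N₂ + n_O₃/√M_O₃)
= (1.12/√28.02) / (1.12/√28.02 + 3.30/√48.00) = 0.2116/(0.2116 + 0.4763) = 0.3076.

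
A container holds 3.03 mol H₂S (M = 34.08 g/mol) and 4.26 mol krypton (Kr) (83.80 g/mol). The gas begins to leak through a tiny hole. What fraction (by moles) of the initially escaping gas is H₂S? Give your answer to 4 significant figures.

Each component's effusion rate ∝ (its partial pressure)·(1/√M) ∝ n_i/√M_i.
x_H₂S(eff) = (n_H₂S/√M_H₂S) / (n_H₂S/√M_H₂S + n_Kr/√M_Kr)
= (3.03/√34.08) / (3.03/√34.08 + 4.26/√83.80) = 0.5190/(0.5190 + 0.4654) = 0.5273.

0.5273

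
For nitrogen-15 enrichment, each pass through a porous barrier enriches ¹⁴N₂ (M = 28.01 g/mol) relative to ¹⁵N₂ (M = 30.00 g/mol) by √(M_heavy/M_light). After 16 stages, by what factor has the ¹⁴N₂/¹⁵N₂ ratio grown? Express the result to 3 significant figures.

1.73

Each stage multiplies the ratio by α = √(30.00/28.01), so after 16 stages the overall factor is α^16 = (30.00/28.01)^(16/2).
= 1.07105^8 = 1.73.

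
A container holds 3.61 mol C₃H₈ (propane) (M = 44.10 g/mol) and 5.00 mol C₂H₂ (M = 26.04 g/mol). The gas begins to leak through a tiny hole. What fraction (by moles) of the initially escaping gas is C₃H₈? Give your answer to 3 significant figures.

The effusion rate of species i is ∝ p_i/√M_i ∝ n_i/√M_i.
Mole fraction of C₃H₈ in the effusate = (n_C₃H₈/√M_C₃H₈) / (n_C₃H₈/√M_C₃H₈ + n_C₂H₂/√M_C₂H₂)
= (3.61/√44.10) / (3.61/√44.10 + 5.00/√26.04) = 0.5436/(0.5436 + 0.9798) = 0.357.

0.357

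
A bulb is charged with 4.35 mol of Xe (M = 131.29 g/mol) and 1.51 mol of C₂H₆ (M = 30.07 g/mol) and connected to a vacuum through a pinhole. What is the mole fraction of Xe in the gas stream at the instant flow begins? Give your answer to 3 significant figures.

Effusion rate of each component ∝ n_i/√M_i (partial pressure × 1/√M).
Mole fraction of Xe in the effusate = (n_Xe/√M_Xe) / (n_Xe/√M_Xe + n_C₂H₆/√M_C₂H₆)
= (4.35/√131.29) / (4.35/√131.29 + 1.51/√30.07) = 0.3796/(0.3796 + 0.2754) = 0.580.

0.580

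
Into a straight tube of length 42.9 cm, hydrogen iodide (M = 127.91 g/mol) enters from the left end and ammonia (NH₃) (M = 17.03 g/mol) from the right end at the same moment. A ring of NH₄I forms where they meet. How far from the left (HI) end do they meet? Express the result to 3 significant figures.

Distances travelled in equal time are proportional to diffusion rates, so d_HI/d_NH₃ = √(M_NH₃/M_HI) = √(17.03/127.91) = 0.3649.
With d_HI + d_NH₃ = 42.9 cm, d_NH₃ = 42.9/(1 + 0.3649) = 31.43 cm.
d_HI = 42.9 − 31.43 = 11.5 cm.

11.5 cm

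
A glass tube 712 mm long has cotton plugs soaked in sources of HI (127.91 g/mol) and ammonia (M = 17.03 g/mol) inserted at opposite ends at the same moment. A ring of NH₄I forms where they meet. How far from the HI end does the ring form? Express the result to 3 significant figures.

190 mm

Graham's law gives d_HI/d_NH₃ = rate_HI/rate_NH₃ = √(M_NH₃/M_HI) = √(17.03/127.91) = 0.3649.
With d_HI + d_NH₃ = 712 mm, d_NH₃ = 712/(1 + 0.3649) = 521.7 mm.
d_HI = 712 − 521.7 = 190 mm.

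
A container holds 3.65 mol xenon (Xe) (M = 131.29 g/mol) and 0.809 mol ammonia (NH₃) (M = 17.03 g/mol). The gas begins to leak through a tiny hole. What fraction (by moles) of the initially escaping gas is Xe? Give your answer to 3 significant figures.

Effusion rate of each component ∝ n_i/√M_i (partial pressure × 1/√M).
Mole fraction of Xe in the effusate = (n_Xe/√M_Xe) / (n_Xe/√M_Xe + n_NH₃/√M_NH₃)
= (3.65/√131.29) / (3.65/√131.29 + 0.809/√17.03) = 0.3185/(0.3185 + 0.1960) = 0.619.

0.619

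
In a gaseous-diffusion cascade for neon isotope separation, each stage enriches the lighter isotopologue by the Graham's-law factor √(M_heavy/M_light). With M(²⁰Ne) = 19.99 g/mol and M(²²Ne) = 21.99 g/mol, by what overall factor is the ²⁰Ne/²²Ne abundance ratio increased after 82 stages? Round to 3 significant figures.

49.9

Overall factor = α^82 with α = √(21.99/19.99), i.e. (21.99/19.99)^(82/2).
= 1.10005^41 = 49.9.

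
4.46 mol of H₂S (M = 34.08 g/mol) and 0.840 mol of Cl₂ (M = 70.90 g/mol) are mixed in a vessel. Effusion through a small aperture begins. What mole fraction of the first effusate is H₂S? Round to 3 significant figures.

0.885

Each component's effusion rate ∝ (its partial pressure)·(1/√M) ∝ n_i/√M_i.
Mole fraction of H₂S in the effusate = (n_H₂S/√M_H₂S) / (n_H₂S/√M_H₂S + n_Cl₂/√M_Cl₂)
= (4.46/√34.08) / (4.46/√34.08 + 0.840/√70.90) = 0.7640/(0.7640 + 0.09976) = 0.885.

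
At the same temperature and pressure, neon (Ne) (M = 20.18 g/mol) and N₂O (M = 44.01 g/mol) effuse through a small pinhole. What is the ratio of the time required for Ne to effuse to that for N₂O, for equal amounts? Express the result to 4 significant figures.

0.6772

From Graham's law, t_Ne/t_N₂O = √(M_Ne/M_N₂O) = √(20.18/44.01) = √0.4585 = 0.6772.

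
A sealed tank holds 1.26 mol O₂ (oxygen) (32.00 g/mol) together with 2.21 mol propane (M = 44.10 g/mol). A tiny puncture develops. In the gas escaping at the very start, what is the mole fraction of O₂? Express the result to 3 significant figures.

0.401

Rate_i ∝ x_i/√M_i (Graham's law weighted by mole fraction), so the effusate composition follows n_i/√M_i.
So x_O₂ in the escaping gas = (n_O₂/√M_O₂) / Σ(n_i/√M_i)
= (1.26/√32.00) / (1.26/√32.00 + 2.21/√44.10) = 0.2227/(0.2227 + 0.3328) = 0.401.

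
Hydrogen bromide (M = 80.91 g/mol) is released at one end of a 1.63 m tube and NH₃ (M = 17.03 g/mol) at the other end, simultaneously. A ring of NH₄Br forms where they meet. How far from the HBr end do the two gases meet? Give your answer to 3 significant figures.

0.513 m

In equal time, each gas travels a distance ∝ its rate ∝ 1/√M, so d_HBr/d_NH₃ = √(M_NH₃/M_HBr) = √(17.03/80.91) = 0.4588.
With d_HBr + d_NH₃ = 1.63 m, d_NH₃ = 1.63/(1 + 0.4588) = 1.117 m.
d_HBr = 1.63 − 1.117 = 0.513 m.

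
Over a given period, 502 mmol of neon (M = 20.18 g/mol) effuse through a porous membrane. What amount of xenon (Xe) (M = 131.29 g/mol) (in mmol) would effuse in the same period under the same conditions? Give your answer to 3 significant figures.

197 mmol

By Graham's law, rate_Xe/rate_Ne = √(M_Ne/M_Xe) = √(20.18/131.29) = √0.1537 = 0.3921.
So the amount for Xe is 502 × 0.3921 = 197 mmol.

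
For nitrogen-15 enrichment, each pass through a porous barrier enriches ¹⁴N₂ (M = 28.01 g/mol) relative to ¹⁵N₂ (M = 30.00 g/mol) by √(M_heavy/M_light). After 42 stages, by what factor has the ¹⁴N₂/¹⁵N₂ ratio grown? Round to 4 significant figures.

4.226

After 42 stages the ratio has grown by (√(30.00/28.01))^42 = (30.00/28.01)^(42/2).
= 1.07105^21 = 4.226.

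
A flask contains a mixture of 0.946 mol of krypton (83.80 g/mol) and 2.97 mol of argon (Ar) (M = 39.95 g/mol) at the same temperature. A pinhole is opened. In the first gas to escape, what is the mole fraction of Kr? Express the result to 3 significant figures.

0.180

Each component's effusion rate ∝ (its partial pressure)·(1/√M) ∝ n_i/√M_i.
Mole fraction of Kr in the effusate = (n_Kr/√M_Kr) / (n_Kr/√M_Kr + n_Ar/√M_Ar)
= (0.946/√83.80) / (0.946/√83.80 + 2.97/√39.95) = 0.1033/(0.1033 + 0.4699) = 0.180.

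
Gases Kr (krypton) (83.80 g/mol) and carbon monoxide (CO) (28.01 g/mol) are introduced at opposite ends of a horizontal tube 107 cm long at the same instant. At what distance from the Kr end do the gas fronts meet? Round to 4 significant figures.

39.20 cm

Distances travelled in equal time are proportional to diffusion rates, so d_Kr/d_CO = √(M_CO/M_Kr) = √(28.01/83.80) = 0.5781.
With d_Kr + d_CO = 107 cm, d_CO = 107/(1 + 0.5781) = 67.80 cm.
d_Kr = 107 − 67.80 = 39.20 cm.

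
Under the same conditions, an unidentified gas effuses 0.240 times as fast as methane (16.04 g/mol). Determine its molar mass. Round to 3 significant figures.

Since effusion rate ∝ 1/√M, rate_X/rate_CH₄ = √(M_CH₄/M_X).
0.240 = √(16.04/M_X)
M_X = 16.04 / 0.240² = 16.04 / 0.05760 = 278 g/mol

278 g/mol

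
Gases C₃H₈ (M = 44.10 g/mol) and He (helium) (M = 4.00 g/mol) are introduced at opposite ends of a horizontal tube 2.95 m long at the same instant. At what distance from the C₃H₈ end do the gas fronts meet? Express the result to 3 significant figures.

0.683 m

Graham's law gives d_C₃H₈/d_He = rate_C₃H₈/rate_He = √(M_He/M_C₃H₈) = √(4.00/44.10) = 0.3012.
With d_C₃H₈ + d_He = 2.95 m, d_He = 2.95/(1 + 0.3012) = 2.267 m.
d_C₃H₈ = 2.95 − 2.267 = 0.683 m.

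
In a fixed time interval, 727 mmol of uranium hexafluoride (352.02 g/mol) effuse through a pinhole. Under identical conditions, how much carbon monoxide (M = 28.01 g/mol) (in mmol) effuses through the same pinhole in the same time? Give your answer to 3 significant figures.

From Graham's law, rate_CO/rate_UF₆ = √(M_UF₆/M_CO) = √(352.02/28.01) = √12.57 = 3.545.
So the amount for CO is 727 × 3.545 = 2580 mmol.

2580 mmol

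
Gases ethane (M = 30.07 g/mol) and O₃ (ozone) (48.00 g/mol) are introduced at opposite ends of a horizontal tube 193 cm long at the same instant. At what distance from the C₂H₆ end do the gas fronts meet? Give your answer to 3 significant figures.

In equal time, each gas travels a distance ∝ its rate ∝ 1/√M, so d_C₂H₆/d_O₃ = √(M_O₃/M_C₂H₆) = √(48.00/30.07) = 1.263.
With d_C₂H₆ + d_O₃ = 193 cm, d_O₃ = 193/(1 + 1.263) = 85.27 cm.
d_C₂H₆ = 193 − 85.27 = 108 cm.

108 cm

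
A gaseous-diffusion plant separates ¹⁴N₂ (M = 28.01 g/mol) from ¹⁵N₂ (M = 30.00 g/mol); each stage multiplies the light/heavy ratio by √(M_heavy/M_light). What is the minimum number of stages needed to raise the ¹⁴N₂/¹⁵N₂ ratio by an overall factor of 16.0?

Single-stage factor α = √(30.00/28.01), so ln α = ½ ln(1.07105) = 0.03432.
Need α^N ≥ 16.0 ⇒ N ≥ ln(16.0) / ln α = 2.773 / 0.03432 = 80.79.
Rounding up, N = 81 stages.

81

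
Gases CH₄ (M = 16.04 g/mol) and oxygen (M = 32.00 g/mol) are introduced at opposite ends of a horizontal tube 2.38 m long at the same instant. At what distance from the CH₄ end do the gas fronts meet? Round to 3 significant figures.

1.39 m

The fronts meet when d_CH₄ + d_O₂ = L with d_CH₄/d_O₂ = √(M_O₂/M_CH₄) (Graham's law). Here √(M_O₂/M_CH₄) = √(32.00/16.04) = 1.412.
With d_CH₄ + d_O₂ = 2.38 m, d_O₂ = 2.38/(1 + 1.412) = 0.9865 m.
d_CH₄ = 2.38 − 0.9865 = 1.39 m.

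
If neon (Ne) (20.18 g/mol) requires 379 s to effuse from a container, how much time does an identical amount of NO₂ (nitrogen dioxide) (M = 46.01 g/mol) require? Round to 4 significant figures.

572.3 s

Since effusion rate ∝ 1/√M, t_NO₂/t_Ne = √(M_NO₂/M_Ne) = √(46.01/20.18) = √2.280 = 1.510.
So the time for NO₂ is 379 × 1.510 = 572.3 s.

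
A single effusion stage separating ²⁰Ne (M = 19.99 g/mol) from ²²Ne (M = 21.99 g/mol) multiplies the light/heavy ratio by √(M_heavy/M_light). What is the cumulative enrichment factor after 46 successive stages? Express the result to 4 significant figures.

The single-stage factor is √(M_heavy/M_light), so 46 stages give [√(21.99/19.99)]^46 = (21.99/19.99)^(46/2).
= 1.10005^23 = 8.964.

8.964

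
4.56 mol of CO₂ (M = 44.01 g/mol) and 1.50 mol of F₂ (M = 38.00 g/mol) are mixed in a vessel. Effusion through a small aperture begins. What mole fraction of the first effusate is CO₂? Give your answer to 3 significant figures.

The effusion rate of species i is ∝ p_i/√M_i ∝ n_i/√M_i.
So x_CO₂ in the escaping gas = (n_CO₂/√M_CO₂) / Σ(n_i/√M_i)
= (4.56/√44.01) / (4.56/√44.01 + 1.50/√38.00) = 0.6874/(0.6874 + 0.2433) = 0.739.

0.739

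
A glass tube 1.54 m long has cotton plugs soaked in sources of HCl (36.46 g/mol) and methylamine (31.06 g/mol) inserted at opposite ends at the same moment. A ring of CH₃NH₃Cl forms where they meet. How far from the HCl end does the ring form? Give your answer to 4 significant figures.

0.7392 m

In equal time, each gas travels a distance ∝ its rate ∝ 1/√M, so d_HCl/d_CH₃NH₂ = √(M_CH₃NH₂/M_HCl) = √(31.06/36.46) = 0.9230.
With d_HCl + d_CH₃NH₂ = 1.54 m, d_CH₃NH₂ = 1.54/(1 + 0.9230) = 0.8008 m.
d_HCl = 1.54 − 0.8008 = 0.7392 m.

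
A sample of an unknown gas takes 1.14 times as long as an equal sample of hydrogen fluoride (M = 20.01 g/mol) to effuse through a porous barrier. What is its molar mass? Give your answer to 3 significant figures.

26.0 g/mol

Graham's law gives t_X/t_HF = √(M_X/M_HF).
1.14 = √(M_X/20.01)
M_X = 20.01 × 1.14² = 20.01 × 1.300 = 26.0 g/mol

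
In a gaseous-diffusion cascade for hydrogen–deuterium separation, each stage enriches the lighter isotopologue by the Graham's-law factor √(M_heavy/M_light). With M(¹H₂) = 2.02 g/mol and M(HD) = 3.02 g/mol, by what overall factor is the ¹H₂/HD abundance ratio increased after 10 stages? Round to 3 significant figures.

7.47

The single-stage factor is √(M_heavy/M_light), so 10 stages give [√(3.02/2.02)]^10 = (3.02/2.02)^(10/2).
= 1.49505^5 = 7.47.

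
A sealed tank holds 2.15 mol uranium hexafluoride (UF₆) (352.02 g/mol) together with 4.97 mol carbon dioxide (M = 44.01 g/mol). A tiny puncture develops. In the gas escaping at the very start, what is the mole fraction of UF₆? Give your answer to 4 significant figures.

0.1327

Effusion rate of each component ∝ n_i/√M_i (partial pressure × 1/√M).
So x_UF₆ in the escaping gas = (n_UF₆/√M_UF₆) / Σ(n_i/√M_i)
= (2.15/√352.02) / (2.15/√352.02 + 4.97/√44.01) = 0.1146/(0.1146 + 0.7492) = 0.1327.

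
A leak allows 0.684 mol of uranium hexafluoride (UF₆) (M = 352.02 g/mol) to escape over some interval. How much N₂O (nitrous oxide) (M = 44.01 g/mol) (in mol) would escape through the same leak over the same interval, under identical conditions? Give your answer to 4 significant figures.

1.934 mol

Graham's law gives rate_N₂O/rate_UF₆ = √(M_UF₆/M_N₂O) = √(352.02/44.01) = √7.999 = 2.828.
So the amount for N₂O is 0.684 × 2.828 = 1.934 mol.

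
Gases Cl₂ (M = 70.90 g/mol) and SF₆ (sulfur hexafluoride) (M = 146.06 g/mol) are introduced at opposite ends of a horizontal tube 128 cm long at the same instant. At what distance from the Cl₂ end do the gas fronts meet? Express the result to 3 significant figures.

75.4 cm

The fronts meet when d_Cl₂ + d_SF₆ = L with d_Cl₂/d_SF₆ = √(M_SF₆/M_Cl₂) (Graham's law). Here √(M_SF₆/M_Cl₂) = √(146.06/70.90) = 1.435.
With d_Cl₂ + d_SF₆ = 128 cm, d_SF₆ = 128/(1 + 1.435) = 52.56 cm.
d_Cl₂ = 128 − 52.56 = 75.4 cm.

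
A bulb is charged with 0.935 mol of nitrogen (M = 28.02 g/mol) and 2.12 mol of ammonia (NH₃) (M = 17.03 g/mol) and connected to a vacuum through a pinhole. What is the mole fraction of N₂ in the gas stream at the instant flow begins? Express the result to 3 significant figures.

0.256

Rate_i ∝ x_i/√M_i (Graham's law weighted by mole fraction), so the effusate composition follows n_i/√M_i.
Mole fraction of N₂ in the effusate = (n_N₂/√M_N₂) / (n_N₂/√M_N₂ + n_NH₃/√M_NH₃)
= (0.935/√28.02) / (0.935/√28.02 + 2.12/√17.03) = 0.1766/(0.1766 + 0.5137) = 0.256.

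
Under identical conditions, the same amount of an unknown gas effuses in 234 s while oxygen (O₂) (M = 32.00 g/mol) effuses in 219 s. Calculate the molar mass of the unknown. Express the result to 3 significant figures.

36.5 g/mol

Graham's law gives t_X/t_O₂ = √(M_X/M_O₂).
234/219 = 1.068 = √(M_X/32.00)
M_X = 32.00 × 1.068² = 32.00 × 1.142 = 36.5 g/mol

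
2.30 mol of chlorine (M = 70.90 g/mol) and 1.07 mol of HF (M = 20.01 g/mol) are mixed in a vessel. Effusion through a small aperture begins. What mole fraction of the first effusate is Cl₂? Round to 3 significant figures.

The effusion rate of species i is ∝ p_i/√M_i ∝ n_i/√M_i.
Mole fraction of Cl₂ in the effusate = (n_Cl₂/√M_Cl₂) / (n_Cl₂/√M_Cl₂ + n_HF/√M_HF)
= (2.30/√70.90) / (2.30/√70.90 + 1.07/√20.01) = 0.2732/(0.2732 + 0.2392) = 0.533.

0.533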